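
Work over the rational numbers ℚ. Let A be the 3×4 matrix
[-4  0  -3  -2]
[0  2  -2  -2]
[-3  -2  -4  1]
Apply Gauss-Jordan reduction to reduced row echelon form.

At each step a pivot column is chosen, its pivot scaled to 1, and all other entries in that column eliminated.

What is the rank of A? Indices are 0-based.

pivot(0,0)=-4: scale R0 → (1, 0, 3/4, 1/2)
  clear (2,0): R2 −= (-3)R0 → (0, -2, -7/4, 5/2)
pivot(1,1)=2: scale R1 → (0, 1, -1, -1)
  clear (2,1): R2 −= (-2)R1 → (0, 0, -15/4, 1/2)
pivot(2,2)=-15/4: scale R2 → (0, 0, 1, -2/15)
  clear (0,2): R0 −= (3/4)R2 → (1, 0, 0, 3/5)
  clear (1,2): R1 −= (-1)R2 → (0, 1, 0, -17/15)

rank = 3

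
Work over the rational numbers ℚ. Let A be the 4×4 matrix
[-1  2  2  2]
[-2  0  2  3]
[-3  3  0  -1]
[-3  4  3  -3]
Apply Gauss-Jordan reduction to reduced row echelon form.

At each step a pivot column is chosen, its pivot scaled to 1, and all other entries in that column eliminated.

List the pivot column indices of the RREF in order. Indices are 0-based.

pivot columns: 0, 1, 2, 3

[1] R0 /= -1  ⇒  (1, -2, -2, -2)
     R1 -= -2·R0  ⇒  (0, -4, -2, -1)
     R2 -= -3·R0  ⇒  (0, -3, -6, -7)
     R3 -= -3·R0  ⇒  (0, -2, -3, -9)
[2] R1 /= -4  ⇒  (0, 1, 1/2, 1/4)
     R0 -= -2·R1  ⇒  (1, 0, -1, -3/2)
     R2 -= -3·R1  ⇒  (0, 0, -9/2, -25/4)
     R3 -= -2·R1  ⇒  (0, 0, -2, -17/2)
[3] R2 /= -9/2  ⇒  (0, 0, 1, 25/18)
     R0 -= -1·R2  ⇒  (1, 0, 0, -1/9)
     R1 -= 1/2·R2  ⇒  (0, 1, 0, -4/9)
     R3 -= -2·R2  ⇒  (0, 0, 0, -103/18)
[4] R3 /= -103/18  ⇒  (0, 0, 0, 1)
     R0 -= -1/9·R3  ⇒  (1, 0, 0, 0)
     R1 -= -4/9·R3  ⇒  (0, 1, 0, 0)
     R2 -= 25/18·R3  ⇒  (0, 0, 1, 0)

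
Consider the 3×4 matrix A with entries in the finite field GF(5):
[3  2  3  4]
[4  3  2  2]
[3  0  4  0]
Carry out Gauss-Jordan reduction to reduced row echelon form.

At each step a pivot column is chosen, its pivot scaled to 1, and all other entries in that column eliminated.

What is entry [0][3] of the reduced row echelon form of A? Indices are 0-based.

pivot(0,0)=3: scale R0 → (1, 4, 1, 3)
  clear (1,0): R1 −= (4)R0 → (0, 2, 3, 0)
  clear (2,0): R2 −= (3)R0 → (0, 3, 1, 1)
pivot(1,1)=2: scale R1 → (0, 1, 4, 0)
  clear (0,1): R0 −= (4)R1 → (1, 0, 0, 3)
  clear (2,1): R2 −= (3)R1 → (0, 0, 4, 1)
pivot(2,2)=4: scale R2 → (0, 0, 1, 4)
  clear (1,2): R1 −= (4)R2 → (0, 1, 0, 4)

M[0][3] = 3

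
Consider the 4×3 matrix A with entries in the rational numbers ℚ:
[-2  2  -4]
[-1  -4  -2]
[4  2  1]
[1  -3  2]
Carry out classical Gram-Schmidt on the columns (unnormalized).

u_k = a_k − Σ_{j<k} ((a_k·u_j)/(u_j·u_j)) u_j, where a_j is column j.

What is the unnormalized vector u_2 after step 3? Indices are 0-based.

Step 1: u_0 = a_0 = (-2, -1, 4, 1).
Step 2: u_1 = a_1 − (5/22)·u_0 = (27/11, -83/22, 12/11, -71/22).
Step 3: u_2 = a_2 − (8/11)·u_0 − (-168/701)·u_1 = (-1372/701, -1526/701, -1155/701, 350/701).

u_2 = (-1372/701, -1526/701, -1155/701, 350/701)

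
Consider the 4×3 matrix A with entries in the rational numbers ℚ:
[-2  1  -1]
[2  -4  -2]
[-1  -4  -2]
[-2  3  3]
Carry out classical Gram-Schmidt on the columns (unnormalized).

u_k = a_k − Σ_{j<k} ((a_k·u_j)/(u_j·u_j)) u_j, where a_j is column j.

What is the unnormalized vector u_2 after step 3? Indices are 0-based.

u_2 = (-95/67, 14/67, 32/67, 93/67)

Step 1: u_0 = a_0 = (-2, 2, -1, -2).
Step 2: u_1 = a_1 − (-12/13)·u_0 = (-11/13, -28/13, -64/13, 15/13).
Step 3: u_2 = a_2 − (-6/13)·u_0 − (40/67)·u_1 = (-95/67, 14/67, 32/67, 93/67).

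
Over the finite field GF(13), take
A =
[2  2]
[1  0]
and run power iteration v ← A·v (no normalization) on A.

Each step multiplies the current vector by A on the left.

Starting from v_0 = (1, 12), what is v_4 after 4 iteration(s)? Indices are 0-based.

v_0 = (1, 12).
v_1 = A·v_0 = (0, 1).
v_2 = A·v_1 = (2, 0).
v_3 = A·v_2 = (4, 2).
v_4 = A·v_3 = (12, 4).

v_4 = (12, 4)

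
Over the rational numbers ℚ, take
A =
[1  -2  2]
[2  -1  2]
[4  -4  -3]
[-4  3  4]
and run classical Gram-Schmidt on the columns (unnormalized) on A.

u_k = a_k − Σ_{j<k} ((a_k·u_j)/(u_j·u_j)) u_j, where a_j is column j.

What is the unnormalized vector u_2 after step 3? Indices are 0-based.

Step 1: u_0 = a_0 = (1, 2, 4, -4).
Step 2: u_1 = a_1 − (-32/37)·u_0 = (-42/37, 27/37, -20/37, -17/37).
Step 3: u_2 = a_2 − (-22/37)·u_0 − (-19/43)·u_1 = (90/43, 151/43, -37/43, 61/43).

u_2 = (90/43, 151/43, -37/43, 61/43)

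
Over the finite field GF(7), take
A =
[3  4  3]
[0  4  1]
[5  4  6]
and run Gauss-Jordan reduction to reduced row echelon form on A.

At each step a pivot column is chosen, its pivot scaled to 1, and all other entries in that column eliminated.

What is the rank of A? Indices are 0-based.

rank = 3

step 1: normalize row 0 (÷3) = (1, 6, 1)
  row 2: subtract 5×row0 = (0, 2, 1)
step 2: normalize row 1 (÷4) = (0, 1, 2)
  row 0: subtract 6×row1 = (1, 0, 3)
  row 2: subtract 2×row1 = (0, 0, 4)
step 3: normalize row 2 (÷4) = (0, 0, 1)
  row 0: subtract 3×row2 = (1, 0, 0)
  row 1: subtract 2×row2 = (0, 1, 0)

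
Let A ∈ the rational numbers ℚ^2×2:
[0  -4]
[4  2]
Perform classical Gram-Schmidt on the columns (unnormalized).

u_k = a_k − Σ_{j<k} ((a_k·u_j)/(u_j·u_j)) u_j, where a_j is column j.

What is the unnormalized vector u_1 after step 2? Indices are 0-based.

u_1 = (-4, 0)

Step 1: u_0 = a_0 = (0, 4).
Step 2: u_1 = a_1 − (1/2)·u_0 = (-4, 0).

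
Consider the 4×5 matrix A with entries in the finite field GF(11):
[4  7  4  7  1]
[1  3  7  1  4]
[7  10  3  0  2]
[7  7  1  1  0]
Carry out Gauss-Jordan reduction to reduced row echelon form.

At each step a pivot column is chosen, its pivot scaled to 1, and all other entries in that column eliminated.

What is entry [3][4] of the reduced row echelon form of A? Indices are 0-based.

M[3][4] = 1

step 1: normalize row 0 (÷4) = (1, 10, 1, 10, 3)
  row 1: subtract 1×row0 = (0, 4, 6, 2, 1)
  row 2: subtract 7×row0 = (0, 6, 7, 7, 3)
  row 3: subtract 7×row0 = (0, 3, 5, 8, 1)
step 2: normalize row 1 (÷4) = (0, 1, 7, 6, 3)
  row 0: subtract 10×row1 = (1, 0, 8, 5, 6)
  row 2: subtract 6×row1 = (0, 0, 9, 4, 7)
  row 3: subtract 3×row1 = (0, 0, 6, 1, 3)
step 3: normalize row 2 (÷9) = (0, 0, 1, 9, 2)
  row 0: subtract 8×row2 = (1, 0, 0, 10, 1)
  row 1: subtract 7×row2 = (0, 1, 0, 9, 0)
  row 3: subtract 6×row2 = (0, 0, 0, 2, 2)
step 4: normalize row 3 (÷2) = (0, 0, 0, 1, 1)
  row 0: subtract 10×row3 = (1, 0, 0, 0, 2)
  row 1: subtract 9×row3 = (0, 1, 0, 0, 2)
  row 2: subtract 9×row3 = (0, 0, 1, 0, 4)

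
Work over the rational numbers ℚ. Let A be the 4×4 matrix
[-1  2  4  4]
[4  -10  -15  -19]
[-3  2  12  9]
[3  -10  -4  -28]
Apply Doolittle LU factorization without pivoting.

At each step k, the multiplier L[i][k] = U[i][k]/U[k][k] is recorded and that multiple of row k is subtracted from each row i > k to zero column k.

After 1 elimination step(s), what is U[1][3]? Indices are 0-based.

U[1][3] = -3

[col 0] pivot -1
  R1 -= -4*R0 → (0, -2, 1, -3)  (L[1][0] := -4)
  R2 -= 3*R0 → (0, -4, 0, -3)  (L[2][0] := 3)
  R3 -= -3*R0 → (0, -4, 8, -16)  (L[3][0] := -3)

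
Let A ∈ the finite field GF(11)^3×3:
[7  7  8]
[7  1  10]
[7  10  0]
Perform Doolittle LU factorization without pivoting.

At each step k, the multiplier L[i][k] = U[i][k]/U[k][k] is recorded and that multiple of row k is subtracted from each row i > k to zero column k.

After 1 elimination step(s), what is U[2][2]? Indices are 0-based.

Step 1: pivot at (0,0) is 7.
  row1 ← row1 − (1)·row0  ⇒  L[1][0]=1, U row1=(0, 5, 2)
  row2 ← row2 − (1)·row0  ⇒  L[2][0]=1, U row2=(0, 3, 3)

U[2][2] = 3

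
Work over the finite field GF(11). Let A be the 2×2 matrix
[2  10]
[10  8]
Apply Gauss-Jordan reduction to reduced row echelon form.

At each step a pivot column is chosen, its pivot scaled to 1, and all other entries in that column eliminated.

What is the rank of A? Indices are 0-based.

pivot(0,0)=2: scale R0 → (1, 5)
  clear (1,0): R1 −= (10)R0 → (0, 2)
pivot(1,1)=2: scale R1 → (0, 1)
  clear (0,1): R0 −= (5)R1 → (1, 0)

rank = 2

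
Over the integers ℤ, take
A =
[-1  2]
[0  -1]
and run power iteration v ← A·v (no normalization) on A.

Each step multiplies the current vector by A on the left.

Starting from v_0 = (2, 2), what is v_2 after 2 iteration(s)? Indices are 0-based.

v_0 = (2, 2).
v_1 = A·v_0 = (2, -2).
v_2 = A·v_1 = (-6, 2).

v_2 = (-6, 2)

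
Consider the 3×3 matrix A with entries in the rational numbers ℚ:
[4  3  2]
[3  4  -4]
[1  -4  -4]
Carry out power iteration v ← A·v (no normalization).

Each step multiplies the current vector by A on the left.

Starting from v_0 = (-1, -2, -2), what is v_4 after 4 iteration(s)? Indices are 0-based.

v_0 = (-1, -2, -2).
v_1 = A·v_0 = (-14, -3, 15).
v_2 = A·v_1 = (-35, -114, -62).
v_3 = A·v_2 = (-606, -313, 669).
v_4 = A·v_3 = (-2025, -5746, -2030).

v_4 = (-2025, -5746, -2030)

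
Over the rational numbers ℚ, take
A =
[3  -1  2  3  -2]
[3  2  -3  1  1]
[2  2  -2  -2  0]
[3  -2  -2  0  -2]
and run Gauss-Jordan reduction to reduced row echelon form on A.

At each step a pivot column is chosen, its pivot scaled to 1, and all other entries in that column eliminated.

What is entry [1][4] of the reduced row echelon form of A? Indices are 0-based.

[1] R0 /= 3  ⇒  (1, -1/3, 2/3, 1, -2/3)
     R1 -= 3·R0  ⇒  (0, 3, -5, -2, 3)
     R2 -= 2·R0  ⇒  (0, 8/3, -10/3, -4, 4/3)
     R3 -= 3·R0  ⇒  (0, -1, -4, -3, 0)
[2] R1 /= 3  ⇒  (0, 1, -5/3, -2/3, 1)
     R0 -= -1/3·R1  ⇒  (1, 0, 1/9, 7/9, -1/3)
     R2 -= 8/3·R1  ⇒  (0, 0, 10/9, -20/9, -4/3)
     R3 -= -1·R1  ⇒  (0, 0, -17/3, -11/3, 1)
[3] R2 /= 10/9  ⇒  (0, 0, 1, -2, -6/5)
     R0 -= 1/9·R2  ⇒  (1, 0, 0, 1, -1/5)
     R1 -= -5/3·R2  ⇒  (0, 1, 0, -4, -1)
     R3 -= -17/3·R2  ⇒  (0, 0, 0, -15, -29/5)
[4] R3 /= -15  ⇒  (0, 0, 0, 1, 29/75)
     R0 -= 1·R3  ⇒  (1, 0, 0, 0, -44/75)
     R1 -= -4·R3  ⇒  (0, 1, 0, 0, 41/75)
     R2 -= -2·R3  ⇒  (0, 0, 1, 0, -32/75)

M[1][4] = 41/75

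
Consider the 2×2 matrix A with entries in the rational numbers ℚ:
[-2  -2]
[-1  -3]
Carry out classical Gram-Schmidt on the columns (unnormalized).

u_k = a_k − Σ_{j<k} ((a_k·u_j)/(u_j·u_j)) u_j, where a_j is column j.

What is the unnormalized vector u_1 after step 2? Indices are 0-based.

Step 1: u_0 = a_0 = (-2, -1).
Step 2: u_1 = a_1 − (7/5)·u_0 = (4/5, -8/5).

u_1 = (4/5, -8/5)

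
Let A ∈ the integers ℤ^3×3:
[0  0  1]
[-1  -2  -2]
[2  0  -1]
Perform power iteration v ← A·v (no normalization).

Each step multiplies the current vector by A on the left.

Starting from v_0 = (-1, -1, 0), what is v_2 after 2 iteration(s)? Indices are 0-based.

v_0 = (-1, -1, 0).
v_1 = A·v_0 = (0, 3, -2).
v_2 = A·v_1 = (-2, -2, 2).

v_2 = (-2, -2, 2)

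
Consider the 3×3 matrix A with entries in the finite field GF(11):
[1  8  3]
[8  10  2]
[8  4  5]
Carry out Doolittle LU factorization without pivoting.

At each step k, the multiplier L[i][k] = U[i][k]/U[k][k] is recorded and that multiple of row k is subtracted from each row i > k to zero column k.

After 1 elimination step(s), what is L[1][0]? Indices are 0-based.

L[1][0] = 8

[col 0] pivot 1
  R1 -= 8*R0 → (0, 1, 0)  (L[1][0] := 8)
  R2 -= 8*R0 → (0, 6, 3)  (L[2][0] := 8)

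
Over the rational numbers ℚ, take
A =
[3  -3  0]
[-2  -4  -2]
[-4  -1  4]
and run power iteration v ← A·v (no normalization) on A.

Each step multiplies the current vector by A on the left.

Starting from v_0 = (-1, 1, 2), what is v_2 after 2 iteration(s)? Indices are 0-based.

v_2 = (0, 14, 74)

v_0 = (-1, 1, 2).
v_1 = A·v_0 = (-6, -6, 11).
v_2 = A·v_1 = (0, 14, 74).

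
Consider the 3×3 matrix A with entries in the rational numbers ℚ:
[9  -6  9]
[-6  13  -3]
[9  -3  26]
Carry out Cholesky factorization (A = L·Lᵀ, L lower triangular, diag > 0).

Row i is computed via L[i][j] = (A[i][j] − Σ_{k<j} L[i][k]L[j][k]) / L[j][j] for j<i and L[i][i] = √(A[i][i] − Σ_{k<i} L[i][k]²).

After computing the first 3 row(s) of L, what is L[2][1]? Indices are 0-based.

L[2][1] = 1

Step 1: L[0][0] = √(9) = 3.
  L[1][0] = (-6) / L[0][0] = -2.
Step 2: L[1][1] = √(9) = 3.
  L[2][0] = (9) / L[0][0] = 3.
  L[2][1] = (3) / L[1][1] = 1.
Step 3: L[2][2] = √(16) = 4.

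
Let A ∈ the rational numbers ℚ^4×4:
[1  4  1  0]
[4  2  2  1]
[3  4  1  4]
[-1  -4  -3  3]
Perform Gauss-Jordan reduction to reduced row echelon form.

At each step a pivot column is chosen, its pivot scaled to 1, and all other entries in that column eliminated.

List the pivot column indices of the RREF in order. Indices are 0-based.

pivot columns: 0, 1, 2, 3

step 1: normalize row 0 (÷1) = (1, 4, 1, 0)
  row 1: subtract 4×row0 = (0, -14, -2, 1)
  row 2: subtract 3×row0 = (0, -8, -2, 4)
  row 3: subtract -1×row0 = (0, 0, -2, 3)
step 2: normalize row 1 (÷-14) = (0, 1, 1/7, -1/14)
  row 0: subtract 4×row1 = (1, 0, 3/7, 2/7)
  row 2: subtract -8×row1 = (0, 0, -6/7, 24/7)
step 3: normalize row 2 (÷-6/7) = (0, 0, 1, -4)
  row 0: subtract 3/7×row2 = (1, 0, 0, 2)
  row 1: subtract 1/7×row2 = (0, 1, 0, 1/2)
  row 3: subtract -2×row2 = (0, 0, 0, -5)
step 4: normalize row 3 (÷-5) = (0, 0, 0, 1)
  row 0: subtract 2×row3 = (1, 0, 0, 0)
  row 1: subtract 1/2×row3 = (0, 1, 0, 0)
  row 2: subtract -4×row3 = (0, 0, 1, 0)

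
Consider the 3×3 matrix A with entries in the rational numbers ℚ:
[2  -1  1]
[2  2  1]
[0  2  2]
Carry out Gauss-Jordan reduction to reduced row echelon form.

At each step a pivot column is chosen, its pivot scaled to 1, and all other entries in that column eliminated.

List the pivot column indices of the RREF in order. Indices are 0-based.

step 1: normalize row 0 (÷2) = (1, -1/2, 1/2)
  row 1: subtract 2×row0 = (0, 3, 0)
step 2: normalize row 1 (÷3) = (0, 1, 0)
  row 0: subtract -1/2×row1 = (1, 0, 1/2)
  row 2: subtract 2×row1 = (0, 0, 2)
step 3: normalize row 2 (÷2) = (0, 0, 1)
  row 0: subtract 1/2×row2 = (1, 0, 0)

pivot columns: 0, 1, 2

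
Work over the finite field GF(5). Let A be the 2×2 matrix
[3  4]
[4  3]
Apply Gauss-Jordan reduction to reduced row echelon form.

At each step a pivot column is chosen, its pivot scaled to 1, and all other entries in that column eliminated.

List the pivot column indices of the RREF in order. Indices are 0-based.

pivot columns: 0, 1

step 1: normalize row 0 (÷3) = (1, 3)
  row 1: subtract 4×row0 = (0, 1)
step 2: normalize row 1 (÷1) = (0, 1)
  row 0: subtract 3×row1 = (1, 0)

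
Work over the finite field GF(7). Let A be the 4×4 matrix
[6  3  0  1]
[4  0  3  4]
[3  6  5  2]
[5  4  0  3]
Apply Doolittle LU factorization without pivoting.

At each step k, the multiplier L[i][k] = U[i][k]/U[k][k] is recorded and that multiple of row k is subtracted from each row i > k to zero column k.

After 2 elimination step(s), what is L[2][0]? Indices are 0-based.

L[2][0] = 4

Step 1: pivot at (0,0) is 6.
  row1 ← row1 − (3)·row0  ⇒  L[1][0]=3, U row1=(0, 5, 3, 1)
  row2 ← row2 − (4)·row0  ⇒  L[2][0]=4, U row2=(0, 1, 5, 5)
  row3 ← row3 − (2)·row0  ⇒  L[3][0]=2, U row3=(0, 5, 0, 1)
Step 2: pivot at (1,1) is 5.
  row2 ← row2 − (3)·row1  ⇒  L[2][1]=3, U row2=(0, 0, 3, 2)
  row3 ← row3 − (1)·row1  ⇒  L[3][1]=1, U row3=(0, 0, 4, 0)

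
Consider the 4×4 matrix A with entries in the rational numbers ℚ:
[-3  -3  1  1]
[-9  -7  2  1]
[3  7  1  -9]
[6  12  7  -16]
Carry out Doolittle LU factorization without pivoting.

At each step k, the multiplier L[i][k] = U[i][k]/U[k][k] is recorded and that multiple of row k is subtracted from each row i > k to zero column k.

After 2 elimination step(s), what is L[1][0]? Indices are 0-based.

[col 0] pivot -3
  R1 -= 3*R0 → (0, 2, -1, -2)  (L[1][0] := 3)
  R2 -= -1*R0 → (0, 4, 2, -8)  (L[2][0] := -1)
  R3 -= -2*R0 → (0, 6, 9, -14)  (L[3][0] := -2)
[col 1] pivot 2
  R2 -= 2*R1 → (0, 0, 4, -4)  (L[2][1] := 2)
  R3 -= 3*R1 → (0, 0, 12, -8)  (L[3][1] := 3)

L[1][0] = 3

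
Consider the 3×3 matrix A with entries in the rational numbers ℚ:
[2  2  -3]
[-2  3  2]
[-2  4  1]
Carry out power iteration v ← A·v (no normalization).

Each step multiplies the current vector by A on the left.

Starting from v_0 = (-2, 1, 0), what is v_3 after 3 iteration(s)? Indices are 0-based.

v_3 = (-66, 231, 232)

v_0 = (-2, 1, 0).
v_1 = A·v_0 = (-2, 7, 8).
v_2 = A·v_1 = (-14, 41, 40).
v_3 = A·v_2 = (-66, 231, 232).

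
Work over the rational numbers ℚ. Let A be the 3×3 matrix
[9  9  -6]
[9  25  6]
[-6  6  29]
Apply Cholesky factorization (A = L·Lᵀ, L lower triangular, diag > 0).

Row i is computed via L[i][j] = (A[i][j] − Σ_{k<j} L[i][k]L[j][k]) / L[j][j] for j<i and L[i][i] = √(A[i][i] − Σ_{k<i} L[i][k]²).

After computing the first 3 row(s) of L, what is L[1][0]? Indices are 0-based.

Step 1: L[0][0] = √(9) = 3.
  L[1][0] = (9) / L[0][0] = 3.
Step 2: L[1][1] = √(16) = 4.
  L[2][0] = (-6) / L[0][0] = -2.
  L[2][1] = (12) / L[1][1] = 3.
Step 3: L[2][2] = √(16) = 4.

L[1][0] = 3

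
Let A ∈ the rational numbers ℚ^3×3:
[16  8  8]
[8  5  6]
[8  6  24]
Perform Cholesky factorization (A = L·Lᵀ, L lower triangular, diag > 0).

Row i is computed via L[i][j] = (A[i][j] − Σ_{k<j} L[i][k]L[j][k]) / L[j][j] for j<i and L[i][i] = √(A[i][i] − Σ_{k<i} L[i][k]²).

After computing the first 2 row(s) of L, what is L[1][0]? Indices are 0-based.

L[1][0] = 2

Step 1: L[0][0] = √(16) = 4.
  L[1][0] = (8) / L[0][0] = 2.
Step 2: L[1][1] = √(1) = 1.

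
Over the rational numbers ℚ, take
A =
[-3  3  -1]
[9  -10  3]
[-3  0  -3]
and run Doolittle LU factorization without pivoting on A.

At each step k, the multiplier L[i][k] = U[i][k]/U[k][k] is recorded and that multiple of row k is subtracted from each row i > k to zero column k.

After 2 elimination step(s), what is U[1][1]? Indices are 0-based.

U[1][1] = -1

k=0: U[0][0]=-3
  eliminate (1,0): mult=-3, new row 1: (0, -1, 0); set L[1][0]=-3
  eliminate (2,0): mult=1, new row 2: (0, -3, -2); set L[2][0]=1
k=1: U[1][1]=-1
  eliminate (2,1): mult=3, new row 2: (0, 0, -2); set L[2][1]=3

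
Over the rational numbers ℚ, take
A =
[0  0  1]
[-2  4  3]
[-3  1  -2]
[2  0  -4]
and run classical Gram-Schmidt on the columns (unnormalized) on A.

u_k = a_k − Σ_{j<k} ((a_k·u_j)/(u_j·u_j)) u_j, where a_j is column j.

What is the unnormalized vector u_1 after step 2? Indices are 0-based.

Step 1: u_0 = a_0 = (0, -2, -3, 2).
Step 2: u_1 = a_1 − (-11/17)·u_0 = (0, 46/17, -16/17, 22/17).

u_1 = (0, 46/17, -16/17, 22/17)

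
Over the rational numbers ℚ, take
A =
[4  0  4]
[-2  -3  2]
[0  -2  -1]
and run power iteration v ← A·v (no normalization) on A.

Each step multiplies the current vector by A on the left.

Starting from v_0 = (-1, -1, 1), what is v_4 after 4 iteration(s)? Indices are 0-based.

v_0 = (-1, -1, 1).
v_1 = A·v_0 = (0, 7, 1).
v_2 = A·v_1 = (4, -19, -15).
v_3 = A·v_2 = (-44, 19, 53).
v_4 = A·v_3 = (36, 137, -91).

v_4 = (36, 137, -91)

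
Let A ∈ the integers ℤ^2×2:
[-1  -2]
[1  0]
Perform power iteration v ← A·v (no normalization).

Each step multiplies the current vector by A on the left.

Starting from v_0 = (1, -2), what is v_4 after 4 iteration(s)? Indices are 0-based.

v_0 = (1, -2).
v_1 = A·v_0 = (3, 1).
v_2 = A·v_1 = (-5, 3).
v_3 = A·v_2 = (-1, -5).
v_4 = A·v_3 = (11, -1).

v_4 = (11, -1)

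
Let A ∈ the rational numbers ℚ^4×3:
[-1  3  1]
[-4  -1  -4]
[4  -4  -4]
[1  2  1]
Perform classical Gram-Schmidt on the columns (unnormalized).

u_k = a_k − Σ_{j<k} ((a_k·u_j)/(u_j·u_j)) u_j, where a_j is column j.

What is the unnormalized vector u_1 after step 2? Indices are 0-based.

u_1 = (89/34, -43/17, -42/17, 81/34)

Step 1: u_0 = a_0 = (-1, -4, 4, 1).
Step 2: u_1 = a_1 − (-13/34)·u_0 = (89/34, -43/17, -42/17, 81/34).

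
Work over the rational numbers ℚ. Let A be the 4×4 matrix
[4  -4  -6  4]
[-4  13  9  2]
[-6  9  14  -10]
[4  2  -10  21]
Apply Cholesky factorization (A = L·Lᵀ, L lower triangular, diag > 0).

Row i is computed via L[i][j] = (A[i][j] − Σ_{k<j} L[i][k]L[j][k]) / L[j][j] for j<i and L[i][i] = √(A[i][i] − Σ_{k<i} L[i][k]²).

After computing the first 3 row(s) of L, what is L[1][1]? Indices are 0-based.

L[1][1] = 3

Step 1: L[0][0] = √(4) = 2.
  L[1][0] = (-4) / L[0][0] = -2.
Step 2: L[1][1] = √(9) = 3.
  L[2][0] = (-6) / L[0][0] = -3.
  L[2][1] = (3) / L[1][1] = 1.
Step 3: L[2][2] = √(4) = 2.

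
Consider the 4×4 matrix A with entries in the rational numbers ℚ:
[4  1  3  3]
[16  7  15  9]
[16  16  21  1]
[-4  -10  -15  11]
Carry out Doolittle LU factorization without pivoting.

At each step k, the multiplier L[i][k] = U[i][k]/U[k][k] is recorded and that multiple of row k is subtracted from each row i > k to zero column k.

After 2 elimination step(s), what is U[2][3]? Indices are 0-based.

U[2][3] = 1

[col 0] pivot 4
  R1 -= 4*R0 → (0, 3, 3, -3)  (L[1][0] := 4)
  R2 -= 4*R0 → (0, 12, 9, -11)  (L[2][0] := 4)
  R3 -= -1*R0 → (0, -9, -12, 14)  (L[3][0] := -1)
[col 1] pivot 3
  R2 -= 4*R1 → (0, 0, -3, 1)  (L[2][1] := 4)
  R3 -= -3*R1 → (0, 0, -3, 5)  (L[3][1] := -3)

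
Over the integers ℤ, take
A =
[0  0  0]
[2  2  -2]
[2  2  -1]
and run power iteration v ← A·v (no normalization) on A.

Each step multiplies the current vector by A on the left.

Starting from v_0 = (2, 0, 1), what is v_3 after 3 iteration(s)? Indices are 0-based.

v_3 = (0, -6, -5)

v_0 = (2, 0, 1).
v_1 = A·v_0 = (0, 2, 3).
v_2 = A·v_1 = (0, -2, 1).
v_3 = A·v_2 = (0, -6, -5).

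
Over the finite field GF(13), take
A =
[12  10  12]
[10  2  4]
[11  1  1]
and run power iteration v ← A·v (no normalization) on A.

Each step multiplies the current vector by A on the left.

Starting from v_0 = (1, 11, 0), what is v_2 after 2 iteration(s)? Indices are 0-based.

v_2 = (7, 7, 5)

v_0 = (1, 11, 0).
v_1 = A·v_0 = (5, 6, 9).
v_2 = A·v_1 = (7, 7, 5).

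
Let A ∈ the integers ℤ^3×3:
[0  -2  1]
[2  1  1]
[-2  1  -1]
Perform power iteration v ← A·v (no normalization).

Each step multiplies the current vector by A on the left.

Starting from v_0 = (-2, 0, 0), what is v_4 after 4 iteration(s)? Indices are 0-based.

v_4 = (-48, -16, 48)

v_0 = (-2, 0, 0).
v_1 = A·v_0 = (0, -4, 4).
v_2 = A·v_1 = (12, 0, -8).
v_3 = A·v_2 = (-8, 16, -16).
v_4 = A·v_3 = (-48, -16, 48).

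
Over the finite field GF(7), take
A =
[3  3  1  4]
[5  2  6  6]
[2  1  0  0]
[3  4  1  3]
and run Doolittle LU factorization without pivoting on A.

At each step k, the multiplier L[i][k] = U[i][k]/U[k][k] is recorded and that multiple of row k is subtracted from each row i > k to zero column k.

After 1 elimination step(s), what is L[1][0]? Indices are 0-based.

Step 1: pivot at (0,0) is 3.
  row1 ← row1 − (4)·row0  ⇒  L[1][0]=4, U row1=(0, 4, 2, 4)
  row2 ← row2 − (3)·row0  ⇒  L[2][0]=3, U row2=(0, 6, 4, 2)
  row3 ← row3 − (1)·row0  ⇒  L[3][0]=1, U row3=(0, 1, 0, 6)

L[1][0] = 4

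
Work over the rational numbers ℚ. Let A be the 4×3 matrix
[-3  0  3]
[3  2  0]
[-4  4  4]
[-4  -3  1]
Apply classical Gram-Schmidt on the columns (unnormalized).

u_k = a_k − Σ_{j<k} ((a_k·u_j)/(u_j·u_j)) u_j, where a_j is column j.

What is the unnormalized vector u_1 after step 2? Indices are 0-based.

u_1 = (3/25, 47/25, 104/25, -71/25)

Step 1: u_0 = a_0 = (-3, 3, -4, -4).
Step 2: u_1 = a_1 − (1/25)·u_0 = (3/25, 47/25, 104/25, -71/25).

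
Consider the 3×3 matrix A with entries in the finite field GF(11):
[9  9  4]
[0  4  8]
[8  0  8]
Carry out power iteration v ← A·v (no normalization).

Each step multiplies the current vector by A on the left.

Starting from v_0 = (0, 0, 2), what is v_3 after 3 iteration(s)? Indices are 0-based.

v_0 = (0, 0, 2).
v_1 = A·v_0 = (8, 5, 5).
v_2 = A·v_1 = (5, 5, 5).
v_3 = A·v_2 = (0, 5, 3).

v_3 = (0, 5, 3)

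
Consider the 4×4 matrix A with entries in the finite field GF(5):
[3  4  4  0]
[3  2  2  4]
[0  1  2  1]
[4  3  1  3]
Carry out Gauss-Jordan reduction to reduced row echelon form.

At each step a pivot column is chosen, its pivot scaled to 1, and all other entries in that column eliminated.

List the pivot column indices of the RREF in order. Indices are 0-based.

pivot columns: 0, 1, 2, 3

pivot(0,0)=3: scale R0 → (1, 3, 3, 0)
  clear (1,0): R1 −= (3)R0 → (0, 3, 3, 4)
  clear (3,0): R3 −= (4)R0 → (0, 1, 4, 3)
pivot(1,1)=3: scale R1 → (0, 1, 1, 3)
  clear (0,1): R0 −= (3)R1 → (1, 0, 0, 1)
  clear (2,1): R2 −= (1)R1 → (0, 0, 1, 3)
  clear (3,1): R3 −= (1)R1 → (0, 0, 3, 0)
pivot(2,2)=1: scale R2 → (0, 0, 1, 3)
  clear (1,2): R1 −= (1)R2 → (0, 1, 0, 0)
  clear (3,2): R3 −= (3)R2 → (0, 0, 0, 1)
pivot(3,3)=1: scale R3 → (0, 0, 0, 1)
  clear (0,3): R0 −= (1)R3 → (1, 0, 0, 0)
  clear (2,3): R2 −= (3)R3 → (0, 0, 1, 0)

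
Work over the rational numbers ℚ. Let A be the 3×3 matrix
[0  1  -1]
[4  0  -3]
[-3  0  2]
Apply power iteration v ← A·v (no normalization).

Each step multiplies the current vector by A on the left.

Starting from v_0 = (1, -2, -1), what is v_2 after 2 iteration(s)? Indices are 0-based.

v_2 = (12, 11, -7)

v_0 = (1, -2, -1).
v_1 = A·v_0 = (-1, 7, -5).
v_2 = A·v_1 = (12, 11, -7).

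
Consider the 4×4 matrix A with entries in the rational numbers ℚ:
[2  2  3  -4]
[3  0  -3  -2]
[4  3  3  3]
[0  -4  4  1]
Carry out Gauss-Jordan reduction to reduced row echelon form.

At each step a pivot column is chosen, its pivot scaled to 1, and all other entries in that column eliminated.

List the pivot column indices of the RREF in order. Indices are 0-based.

step 1: normalize row 0 (÷2) = (1, 1, 3/2, -2)
  row 1: subtract 3×row0 = (0, -3, -15/2, 4)
  row 2: subtract 4×row0 = (0, -1, -3, 11)
step 2: normalize row 1 (÷-3) = (0, 1, 5/2, -4/3)
  row 0: subtract 1×row1 = (1, 0, -1, -2/3)
  row 2: subtract -1×row1 = (0, 0, -1/2, 29/3)
  row 3: subtract -4×row1 = (0, 0, 14, -13/3)
step 3: normalize row 2 (÷-1/2) = (0, 0, 1, -58/3)
  row 0: subtract -1×row2 = (1, 0, 0, -20)
  row 1: subtract 5/2×row2 = (0, 1, 0, 47)
  row 3: subtract 14×row2 = (0, 0, 0, 799/3)
step 4: normalize row 3 (÷799/3) = (0, 0, 0, 1)
  row 0: subtract -20×row3 = (1, 0, 0, 0)
  row 1: subtract 47×row3 = (0, 1, 0, 0)
  row 2: subtract -58/3×row3 = (0, 0, 1, 0)

pivot columns: 0, 1, 2, 3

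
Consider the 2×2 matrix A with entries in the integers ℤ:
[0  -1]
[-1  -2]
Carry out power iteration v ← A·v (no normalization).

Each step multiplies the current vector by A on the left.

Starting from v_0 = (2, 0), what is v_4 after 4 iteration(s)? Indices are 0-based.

v_4 = (10, 24)

v_0 = (2, 0).
v_1 = A·v_0 = (0, -2).
v_2 = A·v_1 = (2, 4).
v_3 = A·v_2 = (-4, -10).
v_4 = A·v_3 = (10, 24).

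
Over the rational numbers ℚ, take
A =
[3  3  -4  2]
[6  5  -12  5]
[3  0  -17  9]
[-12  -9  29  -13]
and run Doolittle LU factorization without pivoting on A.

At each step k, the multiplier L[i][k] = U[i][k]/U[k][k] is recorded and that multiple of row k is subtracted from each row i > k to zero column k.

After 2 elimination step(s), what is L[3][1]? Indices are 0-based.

k=0: U[0][0]=3
  eliminate (1,0): mult=2, new row 1: (0, -1, -4, 1); set L[1][0]=2
  eliminate (2,0): mult=1, new row 2: (0, -3, -13, 7); set L[2][0]=1
  eliminate (3,0): mult=-4, new row 3: (0, 3, 13, -5); set L[3][0]=-4
k=1: U[1][1]=-1
  eliminate (2,1): mult=3, new row 2: (0, 0, -1, 4); set L[2][1]=3
  eliminate (3,1): mult=-3, new row 3: (0, 0, 1, -2); set L[3][1]=-3

L[3][1] = -3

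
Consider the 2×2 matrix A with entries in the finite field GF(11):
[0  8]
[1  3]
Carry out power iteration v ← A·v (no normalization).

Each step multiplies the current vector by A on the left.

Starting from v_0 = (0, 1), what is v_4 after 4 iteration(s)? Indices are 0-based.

v_4 = (6, 9)

v_0 = (0, 1).
v_1 = A·v_0 = (8, 3).
v_2 = A·v_1 = (2, 6).
v_3 = A·v_2 = (4, 9).
v_4 = A·v_3 = (6, 9).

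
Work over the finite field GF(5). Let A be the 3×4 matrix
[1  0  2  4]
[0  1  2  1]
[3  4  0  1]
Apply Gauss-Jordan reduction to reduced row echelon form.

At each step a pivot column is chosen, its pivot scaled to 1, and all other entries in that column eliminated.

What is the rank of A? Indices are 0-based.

pivot(0,0)=1: scale R0 → (1, 0, 2, 4)
  clear (2,0): R2 −= (3)R0 → (0, 4, 4, 4)
pivot(1,1)=1: scale R1 → (0, 1, 2, 1)
  clear (2,1): R2 −= (4)R1 → (0, 0, 1, 0)
pivot(2,2)=1: scale R2 → (0, 0, 1, 0)
  clear (0,2): R0 −= (2)R2 → (1, 0, 0, 4)
  clear (1,2): R1 −= (2)R2 → (0, 1, 0, 1)

rank = 3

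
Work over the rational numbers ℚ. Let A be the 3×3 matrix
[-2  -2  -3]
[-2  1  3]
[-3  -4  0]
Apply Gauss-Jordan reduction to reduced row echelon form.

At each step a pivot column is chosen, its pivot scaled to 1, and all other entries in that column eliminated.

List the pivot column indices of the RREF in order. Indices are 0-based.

[1] R0 /= -2  ⇒  (1, 1, 3/2)
     R1 -= -2·R0  ⇒  (0, 3, 6)
     R2 -= -3·R0  ⇒  (0, -1, 9/2)
[2] R1 /= 3  ⇒  (0, 1, 2)
     R0 -= 1·R1  ⇒  (1, 0, -1/2)
     R2 -= -1·R1  ⇒  (0, 0, 13/2)
[3] R2 /= 13/2  ⇒  (0, 0, 1)
     R0 -= -1/2·R2  ⇒  (1, 0, 0)
     R1 -= 2·R2  ⇒  (0, 1, 0)

pivot columns: 0, 1, 2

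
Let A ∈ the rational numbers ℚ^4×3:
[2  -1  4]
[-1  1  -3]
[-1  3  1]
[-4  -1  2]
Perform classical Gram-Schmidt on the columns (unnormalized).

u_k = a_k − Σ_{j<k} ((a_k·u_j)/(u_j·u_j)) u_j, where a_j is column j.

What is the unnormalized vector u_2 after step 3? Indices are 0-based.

Step 1: u_0 = a_0 = (2, -1, -1, -4).
Step 2: u_1 = a_1 − (-1/11)·u_0 = (-9/11, 10/11, 32/11, -15/11).
Step 3: u_2 = a_2 − (1/11)·u_0 − (-32/65)·u_1 = (222/65, -32/13, 164/65, 22/13).

u_2 = (222/65, -32/13, 164/65, 22/13)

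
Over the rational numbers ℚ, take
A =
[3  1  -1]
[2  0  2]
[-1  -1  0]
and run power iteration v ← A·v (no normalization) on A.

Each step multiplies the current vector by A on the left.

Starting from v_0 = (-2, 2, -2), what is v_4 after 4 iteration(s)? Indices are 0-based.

v_4 = (-194, -76, 64)

v_0 = (-2, 2, -2).
v_1 = A·v_0 = (-2, -8, 0).
v_2 = A·v_1 = (-14, -4, 10).
v_3 = A·v_2 = (-56, -8, 18).
v_4 = A·v_3 = (-194, -76, 64).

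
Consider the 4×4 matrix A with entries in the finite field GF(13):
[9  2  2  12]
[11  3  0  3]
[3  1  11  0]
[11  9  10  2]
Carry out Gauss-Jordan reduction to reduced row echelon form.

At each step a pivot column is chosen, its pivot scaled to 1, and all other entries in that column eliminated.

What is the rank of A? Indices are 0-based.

rank = 4

[1] R0 /= 9  ⇒  (1, 6, 6, 10)
     R1 -= 11·R0  ⇒  (0, 2, 12, 10)
     R2 -= 3·R0  ⇒  (0, 9, 6, 9)
     R3 -= 11·R0  ⇒  (0, 8, 9, 9)
[2] R1 /= 2  ⇒  (0, 1, 6, 5)
     R0 -= 6·R1  ⇒  (1, 0, 9, 6)
     R2 -= 9·R1  ⇒  (0, 0, 4, 3)
     R3 -= 8·R1  ⇒  (0, 0, 0, 8)
[3] R2 /= 4  ⇒  (0, 0, 1, 4)
     R0 -= 9·R2  ⇒  (1, 0, 0, 9)
     R1 -= 6·R2  ⇒  (0, 1, 0, 7)
[4] R3 /= 8  ⇒  (0, 0, 0, 1)
     R0 -= 9·R3  ⇒  (1, 0, 0, 0)
     R1 -= 7·R3  ⇒  (0, 1, 0, 0)
     R2 -= 4·R3  ⇒  (0, 0, 1, 0)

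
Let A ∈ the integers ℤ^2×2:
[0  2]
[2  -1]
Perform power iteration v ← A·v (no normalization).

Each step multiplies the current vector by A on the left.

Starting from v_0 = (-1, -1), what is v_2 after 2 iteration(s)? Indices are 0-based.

v_0 = (-1, -1).
v_1 = A·v_0 = (-2, -1).
v_2 = A·v_1 = (-2, -3).

v_2 = (-2, -3)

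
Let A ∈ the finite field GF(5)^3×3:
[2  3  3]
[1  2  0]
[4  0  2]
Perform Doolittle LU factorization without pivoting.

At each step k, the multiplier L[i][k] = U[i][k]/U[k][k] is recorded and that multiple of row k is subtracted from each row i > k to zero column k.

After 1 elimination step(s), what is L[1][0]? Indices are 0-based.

L[1][0] = 3

Step 1: pivot at (0,0) is 2.
  row1 ← row1 − (3)·row0  ⇒  L[1][0]=3, U row1=(0, 3, 1)
  row2 ← row2 − (2)·row0  ⇒  L[2][0]=2, U row2=(0, 4, 1)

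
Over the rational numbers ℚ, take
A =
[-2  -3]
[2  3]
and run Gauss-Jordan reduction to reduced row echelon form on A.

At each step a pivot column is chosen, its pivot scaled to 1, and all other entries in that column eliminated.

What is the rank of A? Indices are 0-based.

rank = 1

step 1: normalize row 0 (÷-2) = (1, 3/2)
  row 1: subtract 2×row0 = (0, 0)
skip col 1 (zero from row 1)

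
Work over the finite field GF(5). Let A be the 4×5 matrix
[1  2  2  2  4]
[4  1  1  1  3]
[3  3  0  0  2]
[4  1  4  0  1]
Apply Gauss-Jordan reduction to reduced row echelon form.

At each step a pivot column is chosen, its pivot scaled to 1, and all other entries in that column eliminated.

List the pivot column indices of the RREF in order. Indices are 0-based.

pivot columns: 0, 1, 2, 3

pivot(0,0)=1: scale R0 → (1, 2, 2, 2, 4)
  clear (1,0): R1 −= (4)R0 → (0, 3, 3, 3, 2)
  clear (2,0): R2 −= (3)R0 → (0, 2, 4, 4, 0)
  clear (3,0): R3 −= (4)R0 → (0, 3, 1, 2, 0)
pivot(1,1)=3: scale R1 → (0, 1, 1, 1, 4)
  clear (0,1): R0 −= (2)R1 → (1, 0, 0, 0, 1)
  clear (2,1): R2 −= (2)R1 → (0, 0, 2, 2, 2)
  clear (3,1): R3 −= (3)R1 → (0, 0, 3, 4, 3)
pivot(2,2)=2: scale R2 → (0, 0, 1, 1, 1)
  clear (1,2): R1 −= (1)R2 → (0, 1, 0, 0, 3)
  clear (3,2): R3 −= (3)R2 → (0, 0, 0, 1, 0)
pivot(3,3)=1: scale R3 → (0, 0, 0, 1, 0)
  clear (2,3): R2 −= (1)R3 → (0, 0, 1, 0, 1)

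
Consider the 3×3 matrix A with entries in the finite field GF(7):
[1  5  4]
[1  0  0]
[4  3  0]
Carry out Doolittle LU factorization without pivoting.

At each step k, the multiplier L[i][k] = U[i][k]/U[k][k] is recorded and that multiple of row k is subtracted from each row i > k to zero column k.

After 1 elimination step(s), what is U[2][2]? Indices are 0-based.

U[2][2] = 5

k=0: U[0][0]=1
  eliminate (1,0): mult=1, new row 1: (0, 2, 3); set L[1][0]=1
  eliminate (2,0): mult=4, new row 2: (0, 4, 5); set L[2][0]=4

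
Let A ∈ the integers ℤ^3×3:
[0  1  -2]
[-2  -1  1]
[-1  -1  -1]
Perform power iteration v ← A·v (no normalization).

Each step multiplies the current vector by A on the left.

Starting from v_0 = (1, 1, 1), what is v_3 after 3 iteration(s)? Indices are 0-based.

v_0 = (1, 1, 1).
v_1 = A·v_0 = (-1, -2, -3).
v_2 = A·v_1 = (4, 1, 6).
v_3 = A·v_2 = (-11, -3, -11).

v_3 = (-11, -3, -11)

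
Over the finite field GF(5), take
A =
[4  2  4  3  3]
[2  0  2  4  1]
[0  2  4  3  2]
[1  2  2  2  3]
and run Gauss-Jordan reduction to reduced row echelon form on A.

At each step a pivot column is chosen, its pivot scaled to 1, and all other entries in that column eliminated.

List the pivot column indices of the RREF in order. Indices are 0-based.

pivot columns: 0, 1, 2, 3

step 1: normalize row 0 (÷4) = (1, 3, 1, 2, 2)
  row 1: subtract 2×row0 = (0, 4, 0, 0, 2)
  row 3: subtract 1×row0 = (0, 4, 1, 0, 1)
step 2: normalize row 1 (÷4) = (0, 1, 0, 0, 3)
  row 0: subtract 3×row1 = (1, 0, 1, 2, 3)
  row 2: subtract 2×row1 = (0, 0, 4, 3, 1)
  row 3: subtract 4×row1 = (0, 0, 1, 0, 4)
step 3: normalize row 2 (÷4) = (0, 0, 1, 2, 4)
  row 0: subtract 1×row2 = (1, 0, 0, 0, 4)
  row 3: subtract 1×row2 = (0, 0, 0, 3, 0)
step 4: normalize row 3 (÷3) = (0, 0, 0, 1, 0)
  row 2: subtract 2×row3 = (0, 0, 1, 0, 4)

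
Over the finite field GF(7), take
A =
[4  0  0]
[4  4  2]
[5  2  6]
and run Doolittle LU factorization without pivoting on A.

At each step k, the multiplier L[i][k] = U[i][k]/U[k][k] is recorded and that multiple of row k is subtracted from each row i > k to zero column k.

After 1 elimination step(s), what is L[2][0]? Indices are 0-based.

Step 1: pivot at (0,0) is 4.
  row1 ← row1 − (1)·row0  ⇒  L[1][0]=1, U row1=(0, 4, 2)
  row2 ← row2 − (3)·row0  ⇒  L[2][0]=3, U row2=(0, 2, 6)

L[2][0] = 3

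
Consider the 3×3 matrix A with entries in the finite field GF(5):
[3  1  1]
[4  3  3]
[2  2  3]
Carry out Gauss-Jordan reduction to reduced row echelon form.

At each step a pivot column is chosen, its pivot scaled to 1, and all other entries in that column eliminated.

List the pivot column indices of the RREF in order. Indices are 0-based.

pivot(0,0)=3: scale R0 → (1, 2, 2)
  clear (1,0): R1 −= (4)R0 → (0, 0, 0)
  clear (2,0): R2 −= (2)R0 → (0, 3, 4)
pivot(1,1): swap R1↔R2
pivot(1,1)=3: scale R1 → (0, 1, 3)
  clear (0,1): R0 −= (2)R1 → (1, 0, 1)
col 2: no nonzero at/below row 2; advance.

pivot columns: 0, 1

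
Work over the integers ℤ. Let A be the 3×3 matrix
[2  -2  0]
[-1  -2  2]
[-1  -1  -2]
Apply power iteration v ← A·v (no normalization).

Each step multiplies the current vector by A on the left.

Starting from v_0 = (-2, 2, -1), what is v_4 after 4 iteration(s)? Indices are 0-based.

v_4 = (-80, 32, 128)

v_0 = (-2, 2, -1).
v_1 = A·v_0 = (-8, -4, 2).
v_2 = A·v_1 = (-8, 20, 8).
v_3 = A·v_2 = (-56, -16, -28).
v_4 = A·v_3 = (-80, 32, 128).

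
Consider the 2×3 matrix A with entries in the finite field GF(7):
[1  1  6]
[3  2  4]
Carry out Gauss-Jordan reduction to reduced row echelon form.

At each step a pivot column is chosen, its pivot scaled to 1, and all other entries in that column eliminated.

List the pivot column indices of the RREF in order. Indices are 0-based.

pivot(0,0)=1: scale R0 → (1, 1, 6)
  clear (1,0): R1 −= (3)R0 → (0, 6, 0)
pivot(1,1)=6: scale R1 → (0, 1, 0)
  clear (0,1): R0 −= (1)R1 → (1, 0, 6)

pivot columns: 0, 1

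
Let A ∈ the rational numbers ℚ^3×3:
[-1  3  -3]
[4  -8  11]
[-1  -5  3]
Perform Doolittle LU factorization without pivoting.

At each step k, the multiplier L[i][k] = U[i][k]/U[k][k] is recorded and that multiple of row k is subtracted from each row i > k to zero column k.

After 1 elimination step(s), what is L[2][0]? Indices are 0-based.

[col 0] pivot -1
  R1 -= -4*R0 → (0, 4, -1)  (L[1][0] := -4)
  R2 -= 1*R0 → (0, -8, 6)  (L[2][0] := 1)

L[2][0] = 1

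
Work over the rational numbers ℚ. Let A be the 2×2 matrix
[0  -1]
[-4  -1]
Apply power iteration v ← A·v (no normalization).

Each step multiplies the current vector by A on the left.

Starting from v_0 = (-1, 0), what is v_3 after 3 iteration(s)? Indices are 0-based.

v_3 = (4, 20)

v_0 = (-1, 0).
v_1 = A·v_0 = (0, 4).
v_2 = A·v_1 = (-4, -4).
v_3 = A·v_2 = (4, 20).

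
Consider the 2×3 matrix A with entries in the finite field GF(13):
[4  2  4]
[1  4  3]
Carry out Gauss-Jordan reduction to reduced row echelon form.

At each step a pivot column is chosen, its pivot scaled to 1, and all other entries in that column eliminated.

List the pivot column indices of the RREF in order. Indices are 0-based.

[1] R0 /= 4  ⇒  (1, 7, 1)
     R1 -= 1·R0  ⇒  (0, 10, 2)
[2] R1 /= 10  ⇒  (0, 1, 8)
     R0 -= 7·R1  ⇒  (1, 0, 10)

pivot columns: 0, 1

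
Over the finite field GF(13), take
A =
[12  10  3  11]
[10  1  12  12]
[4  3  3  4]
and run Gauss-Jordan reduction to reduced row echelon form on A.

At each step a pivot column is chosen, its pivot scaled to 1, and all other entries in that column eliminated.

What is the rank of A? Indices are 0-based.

rank = 3

step 1: normalize row 0 (÷12) = (1, 3, 10, 2)
  row 1: subtract 10×row0 = (0, 10, 3, 5)
  row 2: subtract 4×row0 = (0, 4, 2, 9)
step 2: normalize row 1 (÷10) = (0, 1, 12, 7)
  row 0: subtract 3×row1 = (1, 0, 0, 7)
  row 2: subtract 4×row1 = (0, 0, 6, 7)
step 3: normalize row 2 (÷6) = (0, 0, 1, 12)
  row 1: subtract 12×row2 = (0, 1, 0, 6)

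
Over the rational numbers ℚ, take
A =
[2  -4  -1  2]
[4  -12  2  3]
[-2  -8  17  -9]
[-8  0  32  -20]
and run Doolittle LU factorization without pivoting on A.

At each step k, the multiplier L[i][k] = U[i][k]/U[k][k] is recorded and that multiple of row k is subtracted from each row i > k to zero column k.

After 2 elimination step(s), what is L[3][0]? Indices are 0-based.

L[3][0] = -4

[col 0] pivot 2
  R1 -= 2*R0 → (0, -4, 4, -1)  (L[1][0] := 2)
  R2 -= -1*R0 → (0, -12, 16, -7)  (L[2][0] := -1)
  R3 -= -4*R0 → (0, -16, 28, -12)  (L[3][0] := -4)
[col 1] pivot -4
  R2 -= 3*R1 → (0, 0, 4, -4)  (L[2][1] := 3)
  R3 -= 4*R1 → (0, 0, 12, -8)  (L[3][1] := 4)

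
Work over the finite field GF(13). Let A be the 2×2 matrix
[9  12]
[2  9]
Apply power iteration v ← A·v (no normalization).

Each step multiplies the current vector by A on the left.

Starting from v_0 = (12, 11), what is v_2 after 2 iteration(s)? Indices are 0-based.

v_2 = (9, 1)

v_0 = (12, 11).
v_1 = A·v_0 = (6, 6).
v_2 = A·v_1 = (9, 1).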